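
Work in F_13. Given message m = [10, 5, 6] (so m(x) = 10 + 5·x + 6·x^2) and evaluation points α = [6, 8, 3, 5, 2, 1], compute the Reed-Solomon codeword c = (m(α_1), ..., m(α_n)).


c = [9, 5, 1, 3, 5, 8]

Message polynomial: m(x) = 10 + 5·x + 6·x^2 (mod 13).
For each evaluation point α_i, compute m(α_i) mod 13:
  α_1 = 6: Horner steps 6 → 2 → 9, so m(6) = 9.
  α_2 = 8: Horner steps 6 → 1 → 5, so m(8) = 5.
  α_3 = 3: Horner steps 6 → 10 → 1, so m(3) = 1.
  α_4 = 5: Horner steps 6 → 9 → 3, so m(5) = 3.
  α_5 = 2: Horner steps 6 → 4 → 5, so m(2) = 5.
  α_6 = 1: Horner steps 6 → 11 → 8, so m(1) = 8.
Codeword c = [9, 5, 1, 3, 5, 8] ∈ F_13^6.


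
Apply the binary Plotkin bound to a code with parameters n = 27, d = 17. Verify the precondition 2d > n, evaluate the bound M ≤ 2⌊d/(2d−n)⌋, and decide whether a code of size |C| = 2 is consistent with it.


Plotkin bound M ≤ 4; given |C| = 2 ≤ bound (satisfied).

Check applicability: 2d = 34, n = 27.
2d − n = 7 > 0, so Plotkin applies.
Compute d/(2d−n) = 17/7 ≈ 2.4286.
⌊d/(2d−n)⌋ = 2.
Plotkin bound: M ≤ 2·2 = 4.
Given |C| = 2, check: satisfied.
This |C| is below the Plotkin bound.


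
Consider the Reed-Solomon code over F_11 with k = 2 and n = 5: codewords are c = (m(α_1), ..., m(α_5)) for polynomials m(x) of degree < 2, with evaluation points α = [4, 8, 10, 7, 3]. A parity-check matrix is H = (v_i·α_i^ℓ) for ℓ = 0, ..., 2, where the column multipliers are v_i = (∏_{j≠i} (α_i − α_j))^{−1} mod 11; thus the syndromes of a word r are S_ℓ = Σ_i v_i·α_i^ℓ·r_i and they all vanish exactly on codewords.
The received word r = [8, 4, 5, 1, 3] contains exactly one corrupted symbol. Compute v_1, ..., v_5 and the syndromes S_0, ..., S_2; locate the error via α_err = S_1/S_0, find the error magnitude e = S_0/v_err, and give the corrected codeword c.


S = (5, 7, 1), error at position 2, error magnitude e = 9, c = [8, 6, 5, 1, 3].

Step 1: column multipliers v_i = (∏_{j≠i}(α_i − α_j))^{−1} mod 11.
  i = 1 (α = 4): (4−8)(4−10)(4−7)(4−3) = (−4)·(−6)·(−3)·1 = −72 ≡ 5, so v_1 = 5^{−1} = 9 (mod 11).
  i = 2 (α = 8): (8−4)(8−10)(8−7)(8−3) = 4·(−2)·1·5 = −40 ≡ 4, so v_2 = 4^{−1} = 3 (mod 11).
  i = 3 (α = 10): (10−4)(10−8)(10−7)(10−3) = 6·2·3·7 = 252 ≡ 10, so v_3 = 10^{−1} = 10 (mod 11).
  i = 4 (α = 7): (7−4)(7−8)(7−10)(7−3) = 3·(−1)·(−3)·4 = 36 ≡ 3, so v_4 = 3^{−1} = 4 (mod 11).
  i = 5 (α = 3): (3−4)(3−8)(3−10)(3−7) = (−1)·(−5)·(−7)·(−4) = 140 ≡ 8, so v_5 = 8^{−1} = 7 (mod 11).
  v = [9, 3, 10, 4, 7].
Step 2: syndromes of r = [8, 4, 5, 1, 3] (all sums mod 11).
  S_0 = Σ v_i r_i = 9·8 + 3·4 + 10·5 + 4·1 + 7·3 = 159 ≡ 5.
  S_1 = Σ v_i α_i r_i = 9·4·8 + 3·8·4 + 10·10·5 + 4·7·1 + 7·3·3 = 975 ≡ 7.
  α_i^2 mod 11 = [5, 9, 1, 5, 9].
  S_2 = Σ v_i α_i^2 r_i = 9·5·8 + 3·9·4 + 10·1·5 + 4·5·1 + 7·9·3 = 727 ≡ 1.
  S = (5, 7, 1) ≠ 0, so r is not a codeword (an error is present).
Step 3: locate the error. For a single error e at position i, S_ℓ = v_i·e·α_i^ℓ, so α_err = S_1/S_0.
  S_0^{−1} = 5^{−1} = 9 (mod 11), so α_err = 7·9 = 63 ≡ 8 = α_2. Error position i = 2.
  Consistency check: S_2/S_1 = 1·8 = 8 ≡ 8 = α_err ✓ (single-error assumption holds).
Step 4: error magnitude e = S_0/v_2 = S_0·∏_{j≠2}(α_2 − α_j) = 5·4 = 20 ≡ 9 (mod 11).
Step 5: correct position 2: c_2 = r_2 − e = 4 − 9 ≡ 6 (mod 11). Hence c = [8, 6, 5, 1, 3].
  Check: interpolating c through the α_i gives m(x) = 10 + 5·x (degree < 2) with m(α_i) = c_i for every i, so c is indeed a codeword.


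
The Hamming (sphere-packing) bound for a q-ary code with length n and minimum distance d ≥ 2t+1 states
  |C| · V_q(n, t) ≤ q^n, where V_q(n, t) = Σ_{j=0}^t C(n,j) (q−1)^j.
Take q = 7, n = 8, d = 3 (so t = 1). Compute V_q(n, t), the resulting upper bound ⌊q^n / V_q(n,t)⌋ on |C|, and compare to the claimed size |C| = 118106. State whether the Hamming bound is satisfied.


V_q(n, t) = 49, q^n = 5764801, Hamming bound = 117649, |C| = 118106 > bound (violated).

Step 1: Compute V_q(n, t) = Σ_{j=0}^1 C(n, j) (q−1)^j.
  j = 0: C(8,0)·(6)^0 = 1·1 = 1.
  j = 1: C(8,1)·(6)^1 = 8·6 = 48.
  V_q(n, t) = 1 + 48 = 49.
Step 2: q^n = 7^8 = 5764801.
Step 3: Hamming bound ⌊q^n / V_q(n,t)⌋ = ⌊5764801/49⌋ = 117649.
Step 4: Compare |C| = 118106 to 117649: violated.
The claimed |C| lies above the Hamming bound, so no 7-ary code of length 8 with d ≥ 3 can have 118106 codewords.


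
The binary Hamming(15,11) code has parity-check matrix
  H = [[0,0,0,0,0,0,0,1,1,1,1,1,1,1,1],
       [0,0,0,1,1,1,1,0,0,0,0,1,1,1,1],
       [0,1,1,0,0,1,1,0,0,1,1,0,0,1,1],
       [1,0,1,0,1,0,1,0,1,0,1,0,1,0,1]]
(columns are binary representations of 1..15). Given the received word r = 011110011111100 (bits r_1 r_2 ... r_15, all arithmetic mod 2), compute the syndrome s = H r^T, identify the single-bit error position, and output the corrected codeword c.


s = (0, 0, 0, 1)^T, error position = 1, corrected codeword c = 111110011111100

Compute s = H r^T mod 2 one row at a time:
  s_1 = 1 + 1 + 1 + 1 + 1 + 1 + 0 + 0 = 6 ≡ 0 (mod 2).
  s_2 = 1 + 1 + 0 + 0 + 1 + 1 + 0 + 0 = 4 ≡ 0 (mod 2).
  s_3 = 1 + 1 + 0 + 0 + 1 + 1 + 0 + 0 = 4 ≡ 0 (mod 2).
  s_4 = 0 + 1 + 1 + 0 + 1 + 1 + 1 + 0 = 5 ≡ 1 (mod 2).
s = (0, 0, 0, 1)^T — this equals column 1 of H (binary 0001), so error is at position 1.
Correct: flip bit 1 of r = 011110011111100 to get c = 111110011111100.


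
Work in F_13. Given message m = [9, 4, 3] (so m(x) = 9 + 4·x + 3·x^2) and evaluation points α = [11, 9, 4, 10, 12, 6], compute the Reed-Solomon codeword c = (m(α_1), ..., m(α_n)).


c = [0, 2, 8, 11, 8, 11]

Message polynomial: m(x) = 9 + 4·x + 3·x^2 (mod 13).
For each evaluation point α_i, compute m(α_i) mod 13:
  α_1 = 11: Horner steps 3 → 11 → 0, so m(11) = 0.
  α_2 = 9: Horner steps 3 → 5 → 2, so m(9) = 2.
  α_3 = 4: Horner steps 3 → 3 → 8, so m(4) = 8.
  α_4 = 10: Horner steps 3 → 8 → 11, so m(10) = 11.
  α_5 = 12: Horner steps 3 → 1 → 8, so m(12) = 8.
  α_6 = 6: Horner steps 3 → 9 → 11, so m(6) = 11.
Codeword c = [0, 2, 8, 11, 8, 11] ∈ F_13^6.


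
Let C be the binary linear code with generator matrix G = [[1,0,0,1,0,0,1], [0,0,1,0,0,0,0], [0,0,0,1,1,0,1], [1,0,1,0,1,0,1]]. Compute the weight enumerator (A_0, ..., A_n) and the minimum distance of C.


Weight distribution: A_0 = 1, A_1 = 2, A_2 = 4, A_3 = 6, A_4 = 3. Minimum distance d = 1.

Enumerate all 2^4 = 16 messages m ∈ F_2^4.
For each, compute codeword c = mG in F_2^7, then tally its weight.
  m = 0000 → c = 0000000, weight = 0.
  m = 1000 → c = 1001001, weight = 3.
  m = 0100 → c = 0010000, weight = 1.
  m = 1100 → c = 1011001, weight = 4.
  m = 0010 → c = 0001101, weight = 3.
  m = 1010 → c = 1000100, weight = 2.
  m = 0110 → c = 0011101, weight = 4.
  m = 1110 → c = 1010100, weight = 3.
  m = 0001 → c = 1010101, weight = 4.
  m = 1001 → c = 0011100, weight = 3.
  m = 0101 → c = 1000101, weight = 3.
  m = 1101 → c = 0001100, weight = 2.
  m = 0011 → c = 1011000, weight = 3.
  m = 1011 → c = 0010001, weight = 2.
  m = 0111 → c = 1001000, weight = 2.
  m = 1111 → c = 0000001, weight = 1.
Tally weights:
  weight 0: 1 codewords.
  weight 1: 2 codewords.
  weight 2: 4 codewords.
  weight 3: 6 codewords.
  weight 4: 3 codewords.
Minimum distance d = smallest w > 0 with A_w > 0 = 1.
Sanity: Σ A_w = 16 = 2^4 = 16 ✓.


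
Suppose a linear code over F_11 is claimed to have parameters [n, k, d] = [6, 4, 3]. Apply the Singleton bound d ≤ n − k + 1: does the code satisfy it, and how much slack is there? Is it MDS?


Singleton RHS = n − k + 1 = 3, slack = 0, bound satisfied, MDS.

Singleton bound: d ≤ n − k + 1.
Here n = 6, k = 4, so n − k + 1 = 3.
Given d = 3, check d ≤ 3: YES.
Slack = (n − k + 1) − d = 0.
The code is MDS (slack = 0).
Description: the claimed parameters are [6, 4, 3]_11; such a code would be MDS (meets Singleton bound).


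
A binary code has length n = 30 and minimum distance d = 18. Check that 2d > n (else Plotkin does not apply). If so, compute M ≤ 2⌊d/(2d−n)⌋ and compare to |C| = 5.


Plotkin bound M ≤ 6; given |C| = 5 ≤ bound (satisfied).

Check applicability: 2d = 36, n = 30.
2d − n = 6 > 0, so Plotkin applies.
Compute d/(2d−n) = 18/6 ≈ 3.0000.
⌊d/(2d−n)⌋ = 3.
Plotkin bound: M ≤ 2·3 = 6.
Given |C| = 5, check: satisfied.
This |C| is below the Plotkin bound.


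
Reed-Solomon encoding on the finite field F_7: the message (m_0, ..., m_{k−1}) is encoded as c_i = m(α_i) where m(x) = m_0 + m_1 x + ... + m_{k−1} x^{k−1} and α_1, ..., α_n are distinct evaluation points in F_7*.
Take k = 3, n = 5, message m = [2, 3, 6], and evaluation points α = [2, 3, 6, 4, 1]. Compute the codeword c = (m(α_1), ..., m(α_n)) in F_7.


c = [4, 2, 5, 5, 4]

Message polynomial: m(x) = 2 + 3·x + 6·x^2 (mod 7).
For each evaluation point α_i, compute m(α_i) mod 7:
  α_1 = 2: Horner steps 6 → 1 → 4, so m(2) = 4.
  α_2 = 3: Horner steps 6 → 0 → 2, so m(3) = 2.
  α_3 = 6: Horner steps 6 → 4 → 5, so m(6) = 5.
  α_4 = 4: Horner steps 6 → 6 → 5, so m(4) = 5.
  α_5 = 1: Horner steps 6 → 2 → 4, so m(1) = 4.
Codeword c = [4, 2, 5, 5, 4] ∈ F_7^5.


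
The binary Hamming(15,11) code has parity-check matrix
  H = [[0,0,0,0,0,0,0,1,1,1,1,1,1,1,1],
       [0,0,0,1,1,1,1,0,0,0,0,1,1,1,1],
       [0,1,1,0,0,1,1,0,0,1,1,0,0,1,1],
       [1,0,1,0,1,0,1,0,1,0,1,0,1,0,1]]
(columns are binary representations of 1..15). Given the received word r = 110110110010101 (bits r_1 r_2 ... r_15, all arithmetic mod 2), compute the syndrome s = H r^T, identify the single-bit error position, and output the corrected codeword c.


s = (0, 1, 0, 0)^T, error position = 4, corrected codeword c = 110010110010101

Compute s = H r^T mod 2 one row at a time:
  s_1 = 1 + 0 + 0 + 1 + 0 + 1 + 0 + 1 = 4 ≡ 0 (mod 2).
  s_2 = 1 + 1 + 0 + 1 + 0 + 1 + 0 + 1 = 5 ≡ 1 (mod 2).
  s_3 = 1 + 0 + 0 + 1 + 0 + 1 + 0 + 1 = 4 ≡ 0 (mod 2).
  s_4 = 1 + 0 + 1 + 1 + 0 + 1 + 1 + 1 = 6 ≡ 0 (mod 2).
s = (0, 1, 0, 0)^T — this equals column 4 of H (binary 0100), so error is at position 4.
Correct: flip bit 4 of r = 110110110010101 to get c = 110010110010101.


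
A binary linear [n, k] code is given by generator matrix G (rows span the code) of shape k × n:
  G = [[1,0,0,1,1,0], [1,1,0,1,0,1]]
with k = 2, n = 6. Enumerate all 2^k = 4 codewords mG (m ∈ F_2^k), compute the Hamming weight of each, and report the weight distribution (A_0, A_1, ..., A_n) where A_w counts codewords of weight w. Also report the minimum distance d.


Weight distribution: A_0 = 1, A_3 = 2, A_4 = 1. Minimum distance d = 3.

Enumerate all 2^2 = 4 messages m ∈ F_2^2.
For each, compute codeword c = mG in F_2^6, then tally its weight.
  m = 00 → c = 000000, weight = 0.
  m = 10 → c = 100110, weight = 3.
  m = 01 → c = 110101, weight = 4.
  m = 11 → c = 010011, weight = 3.
Tally weights:
  weight 0: 1 codewords.
  weight 3: 2 codewords.
  weight 4: 1 codewords.
Minimum distance d = smallest w > 0 with A_w > 0 = 3.
Sanity: Σ A_w = 4 = 2^2 = 4 ✓.


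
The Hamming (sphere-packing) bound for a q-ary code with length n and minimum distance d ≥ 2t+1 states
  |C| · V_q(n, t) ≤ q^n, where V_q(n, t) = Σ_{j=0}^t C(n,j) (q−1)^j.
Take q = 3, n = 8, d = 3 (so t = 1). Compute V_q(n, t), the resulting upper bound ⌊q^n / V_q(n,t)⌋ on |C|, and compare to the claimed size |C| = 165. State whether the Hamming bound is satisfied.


V_q(n, t) = 17, q^n = 6561, Hamming bound = 385, |C| = 165 ≤ bound (satisfied).

Step 1: Compute V_q(n, t) = Σ_{j=0}^1 C(n, j) (q−1)^j.
  j = 0: C(8,0)·(2)^0 = 1·1 = 1.
  j = 1: C(8,1)·(2)^1 = 8·2 = 16.
  V_q(n, t) = 1 + 16 = 17.
Step 2: q^n = 3^8 = 6561.
Step 3: Hamming bound ⌊q^n / V_q(n,t)⌋ = ⌊6561/17⌋ = 385.
Step 4: Compare |C| = 165 to 385: satisfied.
The claimed |C| lies below the Hamming bound.


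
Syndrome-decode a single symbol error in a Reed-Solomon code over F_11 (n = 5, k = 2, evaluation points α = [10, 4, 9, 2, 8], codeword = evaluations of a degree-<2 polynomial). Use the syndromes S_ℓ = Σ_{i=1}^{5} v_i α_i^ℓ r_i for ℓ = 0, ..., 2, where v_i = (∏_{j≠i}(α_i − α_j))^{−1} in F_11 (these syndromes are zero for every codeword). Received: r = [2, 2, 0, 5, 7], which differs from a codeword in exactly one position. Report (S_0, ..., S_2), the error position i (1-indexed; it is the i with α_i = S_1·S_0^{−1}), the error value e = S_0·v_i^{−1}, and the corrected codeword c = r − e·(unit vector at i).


S = (8, 3, 8), error at position 1, error magnitude e = 9, c = [4, 2, 0, 5, 7].

Step 1: column multipliers v_i = (∏_{j≠i}(α_i − α_j))^{−1} mod 11.
  i = 1 (α = 10): (10−4)(10−9)(10−2)(10−8) = 6·1·8·2 = 96 ≡ 8, so v_1 = 8^{−1} = 7 (mod 11).
  i = 2 (α = 4): (4−10)(4−9)(4−2)(4−8) = (−6)·(−5)·2·(−4) = −240 ≡ 2, so v_2 = 2^{−1} = 6 (mod 11).
  i = 3 (α = 9): (9−10)(9−4)(9−2)(9−8) = (−1)·5·7·1 = −35 ≡ 9, so v_3 = 9^{−1} = 5 (mod 11).
  i = 4 (α = 2): (2−10)(2−4)(2−9)(2−8) = (−8)·(−2)·(−7)·(−6) = 672 ≡ 1, so v_4 = 1^{−1} = 1 (mod 11).
  i = 5 (α = 8): (8−10)(8−4)(8−9)(8−2) = (−2)·4·(−1)·6 = 48 ≡ 4, so v_5 = 4^{−1} = 3 (mod 11).
  v = [7, 6, 5, 1, 3].
Step 2: syndromes of r = [2, 2, 0, 5, 7] (all sums mod 11).
  S_0 = Σ v_i r_i = 7·2 + 6·2 + 5·0 + 1·5 + 3·7 = 52 ≡ 8.
  S_1 = Σ v_i α_i r_i = 7·10·2 + 6·4·2 + 5·9·0 + 1·2·5 + 3·8·7 = 366 ≡ 3.
  α_i^2 mod 11 = [1, 5, 4, 4, 9].
  S_2 = Σ v_i α_i^2 r_i = 7·1·2 + 6·5·2 + 5·4·0 + 1·4·5 + 3·9·7 = 283 ≡ 8.
  S = (8, 3, 8) ≠ 0, so r is not a codeword (an error is present).
Step 3: locate the error. For a single error e at position i, S_ℓ = v_i·e·α_i^ℓ, so α_err = S_1/S_0.
  S_0^{−1} = 8^{−1} = 7 (mod 11), so α_err = 3·7 = 21 ≡ 10 = α_1. Error position i = 1.
  Consistency check: S_2/S_1 = 8·4 = 32 ≡ 10 = α_err ✓ (single-error assumption holds).
Step 4: error magnitude e = S_0/v_1 = S_0·∏_{j≠1}(α_1 − α_j) = 8·8 = 64 ≡ 9 (mod 11).
Step 5: correct position 1: c_1 = r_1 − e = 2 − 9 ≡ 4 (mod 11). Hence c = [4, 2, 0, 5, 7].
  Check: interpolating c through the α_i gives m(x) = 8 + 4·x (degree < 2) with m(α_i) = c_i for every i, so c is indeed a codeword.


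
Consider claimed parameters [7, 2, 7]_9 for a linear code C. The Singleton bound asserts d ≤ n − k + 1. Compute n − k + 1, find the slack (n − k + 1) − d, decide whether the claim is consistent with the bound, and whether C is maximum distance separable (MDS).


Singleton RHS = n − k + 1 = 6, slack = -1, bound violated (no such code; not MDS).

Singleton bound: d ≤ n − k + 1.
Here n = 7, k = 2, so n − k + 1 = 6.
Given d = 7, check d ≤ 6: NO.
Slack = (n − k + 1) − d = -1.
The slack is negative: d = 7 exceeds n − k + 1 = 6 by 1, so the Singleton bound is violated and no linear [7, 2, 7]_9 code can exist. In particular it is not MDS (MDS requires d = n − k + 1 exactly).
Description: the claimed parameters are [7, 2, 7]_9; such a code would be impossible (violates the Singleton bound).


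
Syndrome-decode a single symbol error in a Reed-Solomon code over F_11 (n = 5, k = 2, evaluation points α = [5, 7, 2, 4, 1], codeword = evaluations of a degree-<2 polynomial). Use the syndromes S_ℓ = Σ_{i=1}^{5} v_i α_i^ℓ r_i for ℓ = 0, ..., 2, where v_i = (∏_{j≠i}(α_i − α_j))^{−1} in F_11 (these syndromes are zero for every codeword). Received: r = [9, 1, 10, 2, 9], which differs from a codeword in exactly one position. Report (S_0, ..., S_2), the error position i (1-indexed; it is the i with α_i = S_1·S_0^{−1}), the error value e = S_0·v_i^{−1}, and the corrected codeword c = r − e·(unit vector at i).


S = (1, 1, 1), error at position 5, error magnitude e = 6, c = [9, 1, 10, 2, 3].

Step 1: column multipliers v_i = (∏_{j≠i}(α_i − α_j))^{−1} mod 11.
  i = 1 (α = 5): (5−7)(5−2)(5−4)(5−1) = (−2)·3·1·4 = −24 ≡ 9, so v_1 = 9^{−1} = 5 (mod 11).
  i = 2 (α = 7): (7−5)(7−2)(7−4)(7−1) = 2·5·3·6 = 180 ≡ 4, so v_2 = 4^{−1} = 3 (mod 11).
  i = 3 (α = 2): (2−5)(2−7)(2−4)(2−1) = (−3)·(−5)·(−2)·1 = −30 ≡ 3, so v_3 = 3^{−1} = 4 (mod 11).
  i = 4 (α = 4): (4−5)(4−7)(4−2)(4−1) = (−1)·(−3)·2·3 = 18 ≡ 7, so v_4 = 7^{−1} = 8 (mod 11).
  i = 5 (α = 1): (1−5)(1−7)(1−2)(1−4) = (−4)·(−6)·(−1)·(−3) = 72 ≡ 6, so v_5 = 6^{−1} = 2 (mod 11).
  v = [5, 3, 4, 8, 2].
Step 2: syndromes of r = [9, 1, 10, 2, 9] (all sums mod 11).
  S_0 = Σ v_i r_i = 5·9 + 3·1 + 4·10 + 8·2 + 2·9 = 122 ≡ 1.
  S_1 = Σ v_i α_i r_i = 5·5·9 + 3·7·1 + 4·2·10 + 8·4·2 + 2·1·9 = 408 ≡ 1.
  α_i^2 mod 11 = [3, 5, 4, 5, 1].
  S_2 = Σ v_i α_i^2 r_i = 5·3·9 + 3·5·1 + 4·4·10 + 8·5·2 + 2·1·9 = 408 ≡ 1.
  S = (1, 1, 1) ≠ 0, so r is not a codeword (an error is present).
Step 3: locate the error. For a single error e at position i, S_ℓ = v_i·e·α_i^ℓ, so α_err = S_1/S_0.
  S_0^{−1} = 1^{−1} = 1 (mod 11), so α_err = 1·1 = 1 ≡ 1 = α_5. Error position i = 5.
  Consistency check: S_2/S_1 = 1·1 = 1 ≡ 1 = α_err ✓ (single-error assumption holds).
Step 4: error magnitude e = S_0/v_5 = S_0·∏_{j≠5}(α_5 − α_j) = 1·6 = 6 ≡ 6 (mod 11).
Step 5: correct position 5: c_5 = r_5 − e = 9 − 6 ≡ 3 (mod 11). Hence c = [9, 1, 10, 2, 3].
  Check: interpolating c through the α_i gives m(x) = 7 + 7·x (degree < 2) with m(α_i) = c_i for every i, so c is indeed a codeword.


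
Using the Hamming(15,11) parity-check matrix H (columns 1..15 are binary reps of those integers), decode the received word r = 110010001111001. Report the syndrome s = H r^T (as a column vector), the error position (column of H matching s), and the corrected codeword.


s = (1, 1, 0, 1)^T, error position = 13, corrected codeword c = 110010001111101

Compute s = H r^T mod 2 one row at a time:
  s_1 = 0 + 1 + 1 + 1 + 1 + 0 + 0 + 1 = 5 ≡ 1 (mod 2).
  s_2 = 0 + 1 + 0 + 0 + 1 + 0 + 0 + 1 = 3 ≡ 1 (mod 2).
  s_3 = 1 + 0 + 0 + 0 + 1 + 1 + 0 + 1 = 4 ≡ 0 (mod 2).
  s_4 = 1 + 0 + 1 + 0 + 1 + 1 + 0 + 1 = 5 ≡ 1 (mod 2).
s = (1, 1, 0, 1)^T — this equals column 13 of H (binary 1101), so error is at position 13.
Correct: flip bit 13 of r = 110010001111001 to get c = 110010001111101.


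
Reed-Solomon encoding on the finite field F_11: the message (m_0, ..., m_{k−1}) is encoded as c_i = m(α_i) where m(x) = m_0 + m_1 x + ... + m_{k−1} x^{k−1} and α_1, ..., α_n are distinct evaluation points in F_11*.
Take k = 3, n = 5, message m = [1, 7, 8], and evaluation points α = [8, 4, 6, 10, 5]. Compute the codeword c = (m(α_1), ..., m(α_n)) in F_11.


c = [8, 3, 1, 2, 5]

Message polynomial: m(x) = 1 + 7·x + 8·x^2 (mod 11).
For each evaluation point α_i, compute m(α_i) mod 11:
  α_1 = 8: Horner steps 8 → 5 → 8, so m(8) = 8.
  α_2 = 4: Horner steps 8 → 6 → 3, so m(4) = 3.
  α_3 = 6: Horner steps 8 → 0 → 1, so m(6) = 1.
  α_4 = 10: Horner steps 8 → 10 → 2, so m(10) = 2.
  α_5 = 5: Horner steps 8 → 3 → 5, so m(5) = 5.
Codeword c = [8, 3, 1, 2, 5] ∈ F_11^5.


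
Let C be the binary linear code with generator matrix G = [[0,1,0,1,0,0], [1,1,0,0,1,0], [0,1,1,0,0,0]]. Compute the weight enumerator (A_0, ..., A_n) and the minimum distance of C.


Weight distribution: A_0 = 1, A_2 = 3, A_3 = 3, A_5 = 1. Minimum distance d = 2.

Enumerate all 2^3 = 8 messages m ∈ F_2^3.
For each, compute codeword c = mG in F_2^6, then tally its weight.
  m = 000 → c = 000000, weight = 0.
  m = 100 → c = 010100, weight = 2.
  m = 010 → c = 110010, weight = 3.
  m = 110 → c = 100110, weight = 3.
  m = 001 → c = 011000, weight = 2.
  m = 101 → c = 001100, weight = 2.
  m = 011 → c = 101010, weight = 3.
  m = 111 → c = 111110, weight = 5.
Tally weights:
  weight 0: 1 codewords.
  weight 2: 3 codewords.
  weight 3: 3 codewords.
  weight 5: 1 codewords.
Minimum distance d = smallest w > 0 with A_w > 0 = 2.
Sanity: Σ A_w = 8 = 2^3 = 8 ✓.


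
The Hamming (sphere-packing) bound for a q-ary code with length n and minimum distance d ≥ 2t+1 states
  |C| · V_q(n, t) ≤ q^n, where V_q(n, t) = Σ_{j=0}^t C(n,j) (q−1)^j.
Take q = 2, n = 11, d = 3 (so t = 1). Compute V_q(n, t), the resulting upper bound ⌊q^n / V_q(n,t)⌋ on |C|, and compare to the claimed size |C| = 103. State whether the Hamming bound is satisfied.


V_q(n, t) = 12, q^n = 2048, Hamming bound = 170, |C| = 103 ≤ bound (satisfied).

Step 1: Compute V_q(n, t) = Σ_{j=0}^1 C(n, j) (q−1)^j.
  j = 0: C(11,0)·(1)^0 = 1·1 = 1.
  j = 1: C(11,1)·(1)^1 = 11·1 = 11.
  V_q(n, t) = 1 + 11 = 12.
Step 2: q^n = 2^11 = 2048.
Step 3: Hamming bound ⌊q^n / V_q(n,t)⌋ = ⌊2048/12⌋ = 170.
Step 4: Compare |C| = 103 to 170: satisfied.
The claimed |C| lies below the Hamming bound.


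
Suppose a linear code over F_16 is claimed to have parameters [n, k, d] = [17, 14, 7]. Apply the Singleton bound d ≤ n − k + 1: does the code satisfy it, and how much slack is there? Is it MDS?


Singleton RHS = n − k + 1 = 4, slack = -3, bound violated (no such code; not MDS).

Singleton bound: d ≤ n − k + 1.
Here n = 17, k = 14, so n − k + 1 = 4.
Given d = 7, check d ≤ 4: NO.
Slack = (n − k + 1) − d = -3.
The slack is negative: d = 7 exceeds n − k + 1 = 4 by 3, so the Singleton bound is violated and no linear [17, 14, 7]_16 code can exist. In particular it is not MDS (MDS requires d = n − k + 1 exactly).
Description: the claimed parameters are [17, 14, 7]_16; such a code would be impossible (violates the Singleton bound).


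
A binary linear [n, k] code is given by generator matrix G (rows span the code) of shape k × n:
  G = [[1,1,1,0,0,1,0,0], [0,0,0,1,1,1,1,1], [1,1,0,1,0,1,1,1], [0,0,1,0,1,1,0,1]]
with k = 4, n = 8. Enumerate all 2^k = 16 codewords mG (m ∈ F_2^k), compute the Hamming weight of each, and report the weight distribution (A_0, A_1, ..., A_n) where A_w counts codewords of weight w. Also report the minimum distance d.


Weight distribution: A_0 = 1, A_1 = 1, A_3 = 3, A_4 = 5, A_5 = 3, A_6 = 2, A_7 = 1. Minimum distance d = 1.

Enumerate all 2^4 = 16 messages m ∈ F_2^4.
For each, compute codeword c = mG in F_2^8, then tally its weight.
  m = 0000 → c = 00000000, weight = 0.
  m = 1000 → c = 11100100, weight = 4.
  m = 0100 → c = 00011111, weight = 5.
  m = 1100 → c = 11111011, weight = 7.
  m = 0010 → c = 11010111, weight = 6.
  m = 1010 → c = 00110011, weight = 4.
  m = 0110 → c = 11001000, weight = 3.
  m = 1110 → c = 00101100, weight = 3.
  m = 0001 → c = 00101101, weight = 4.
  m = 1001 → c = 11001001, weight = 4.
  m = 0101 → c = 00110010, weight = 3.
  m = 1101 → c = 11010110, weight = 5.
  m = 0011 → c = 11111010, weight = 6.
  m = 1011 → c = 00011110, weight = 4.
  m = 0111 → c = 11100101, weight = 5.
  m = 1111 → c = 00000001, weight = 1.
Tally weights:
  weight 0: 1 codewords.
  weight 1: 1 codewords.
  weight 3: 3 codewords.
  weight 4: 5 codewords.
  weight 5: 3 codewords.
  weight 6: 2 codewords.
  weight 7: 1 codewords.
Minimum distance d = smallest w > 0 with A_w > 0 = 1.
Sanity: Σ A_w = 16 = 2^4 = 16 ✓.


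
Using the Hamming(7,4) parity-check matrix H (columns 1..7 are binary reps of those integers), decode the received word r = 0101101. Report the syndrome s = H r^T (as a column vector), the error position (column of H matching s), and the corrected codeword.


s = (1, 0, 0)^T, error position = 4, corrected codeword c = 0100101

Compute s = H r^T mod 2 one row at a time:
  s_1 = 1 + 1 + 0 + 1 = 3 ≡ 1 (mod 2).
  s_2 = 1 + 0 + 0 + 1 = 2 ≡ 0 (mod 2).
  s_3 = 0 + 0 + 1 + 1 = 2 ≡ 0 (mod 2).
s = (1, 0, 0)^T — this equals column 4 of H (binary 100), so error is at position 4.
Correct: flip bit 4 of r = 0101101 to get c = 0100101.


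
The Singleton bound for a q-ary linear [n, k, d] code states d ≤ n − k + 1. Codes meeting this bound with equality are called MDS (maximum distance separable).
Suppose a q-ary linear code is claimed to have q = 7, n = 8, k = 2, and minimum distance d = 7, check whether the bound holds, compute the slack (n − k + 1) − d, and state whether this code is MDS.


Singleton RHS = n − k + 1 = 7, slack = 0, bound satisfied, MDS.

Singleton bound: d ≤ n − k + 1.
Here n = 8, k = 2, so n − k + 1 = 7.
Given d = 7, check d ≤ 7: YES.
Slack = (n − k + 1) − d = 0.
The code is MDS (slack = 0).
Description: the claimed parameters are [8, 2, 7]_7; such a code would be MDS (meets Singleton bound).


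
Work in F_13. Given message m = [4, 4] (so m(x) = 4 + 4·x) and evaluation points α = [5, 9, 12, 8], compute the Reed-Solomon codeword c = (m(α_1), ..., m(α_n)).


c = [11, 1, 0, 10]

Message polynomial: m(x) = 4 + 4·x (mod 13).
For each evaluation point α_i, compute m(α_i) mod 13:
  α_1 = 5: Horner steps 4 → 11, so m(5) = 11.
  α_2 = 9: Horner steps 4 → 1, so m(9) = 1.
  α_3 = 12: Horner steps 4 → 0, so m(12) = 0.
  α_4 = 8: Horner steps 4 → 10, so m(8) = 10.
Codeword c = [11, 1, 0, 10] ∈ F_13^4.


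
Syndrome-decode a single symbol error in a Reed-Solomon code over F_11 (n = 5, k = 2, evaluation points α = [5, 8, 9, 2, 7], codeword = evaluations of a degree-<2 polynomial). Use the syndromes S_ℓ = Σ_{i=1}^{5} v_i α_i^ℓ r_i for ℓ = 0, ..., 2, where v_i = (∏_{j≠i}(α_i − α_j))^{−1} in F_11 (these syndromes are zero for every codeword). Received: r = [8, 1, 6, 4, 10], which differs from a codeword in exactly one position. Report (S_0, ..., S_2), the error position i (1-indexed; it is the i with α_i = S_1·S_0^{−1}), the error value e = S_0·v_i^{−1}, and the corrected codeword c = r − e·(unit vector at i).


S = (4, 6, 9), error at position 5, error magnitude e = 3, c = [8, 1, 6, 4, 7].

Step 1: column multipliers v_i = (∏_{j≠i}(α_i − α_j))^{−1} mod 11.
  i = 1 (α = 5): (5−8)(5−9)(5−2)(5−7) = (−3)·(−4)·3·(−2) = −72 ≡ 5, so v_1 = 5^{−1} = 9 (mod 11).
  i = 2 (α = 8): (8−5)(8−9)(8−2)(8−7) = 3·(−1)·6·1 = −18 ≡ 4, so v_2 = 4^{−1} = 3 (mod 11).
  i = 3 (α = 9): (9−5)(9−8)(9−2)(9−7) = 4·1·7·2 = 56 ≡ 1, so v_3 = 1^{−1} = 1 (mod 11).
  i = 4 (α = 2): (2−5)(2−8)(2−9)(2−7) = (−3)·(−6)·(−7)·(−5) = 630 ≡ 3, so v_4 = 3^{−1} = 4 (mod 11).
  i = 5 (α = 7): (7−5)(7−8)(7−9)(7−2) = 2·(−1)·(−2)·5 = 20 ≡ 9, so v_5 = 9^{−1} = 5 (mod 11).
  v = [9, 3, 1, 4, 5].
Step 2: syndromes of r = [8, 1, 6, 4, 10] (all sums mod 11).
  S_0 = Σ v_i r_i = 9·8 + 3·1 + 1·6 + 4·4 + 5·10 = 147 ≡ 4.
  S_1 = Σ v_i α_i r_i = 9·5·8 + 3·8·1 + 1·9·6 + 4·2·4 + 5·7·10 = 820 ≡ 6.
  α_i^2 mod 11 = [3, 9, 4, 4, 5].
  S_2 = Σ v_i α_i^2 r_i = 9·3·8 + 3·9·1 + 1·4·6 + 4·4·4 + 5·5·10 = 581 ≡ 9.
  S = (4, 6, 9) ≠ 0, so r is not a codeword (an error is present).
Step 3: locate the error. For a single error e at position i, S_ℓ = v_i·e·α_i^ℓ, so α_err = S_1/S_0.
  S_0^{−1} = 4^{−1} = 3 (mod 11), so α_err = 6·3 = 18 ≡ 7 = α_5. Error position i = 5.
  Consistency check: S_2/S_1 = 9·2 = 18 ≡ 7 = α_err ✓ (single-error assumption holds).
Step 4: error magnitude e = S_0/v_5 = S_0·∏_{j≠5}(α_5 − α_j) = 4·9 = 36 ≡ 3 (mod 11).
Step 5: correct position 5: c_5 = r_5 − e = 10 − 3 ≡ 7 (mod 11). Hence c = [8, 1, 6, 4, 7].
  Check: interpolating c through the α_i gives m(x) = 5 + 5·x (degree < 2) with m(α_i) = c_i for every i, so c is indeed a codeword.


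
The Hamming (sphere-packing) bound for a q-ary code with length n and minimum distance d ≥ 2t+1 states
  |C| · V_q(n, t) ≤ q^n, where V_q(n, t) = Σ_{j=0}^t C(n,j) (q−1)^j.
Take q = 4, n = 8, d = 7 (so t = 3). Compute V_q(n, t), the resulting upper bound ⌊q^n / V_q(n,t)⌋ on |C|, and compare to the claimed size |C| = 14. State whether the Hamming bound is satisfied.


V_q(n, t) = 1789, q^n = 65536, Hamming bound = 36, |C| = 14 ≤ bound (satisfied).

Step 1: Compute V_q(n, t) = Σ_{j=0}^3 C(n, j) (q−1)^j.
  j = 0: C(8,0)·(3)^0 = 1·1 = 1.
  j = 1: C(8,1)·(3)^1 = 8·3 = 24.
  j = 2: C(8,2)·(3)^2 = 28·9 = 252.
  j = 3: C(8,3)·(3)^3 = 56·27 = 1512.
  V_q(n, t) = 1 + 24 + 252 + 1512 = 1789.
Step 2: q^n = 4^8 = 65536.
Step 3: Hamming bound ⌊q^n / V_q(n,t)⌋ = ⌊65536/1789⌋ = 36.
Step 4: Compare |C| = 14 to 36: satisfied.
The claimed |C| lies below the Hamming bound.


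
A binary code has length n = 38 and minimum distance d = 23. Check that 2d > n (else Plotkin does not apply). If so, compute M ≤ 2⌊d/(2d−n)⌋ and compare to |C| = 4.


Plotkin bound M ≤ 4; given |C| = 4 ≤ bound (satisfied).

Check applicability: 2d = 46, n = 38.
2d − n = 8 > 0, so Plotkin applies.
Compute d/(2d−n) = 23/8 ≈ 2.8750.
⌊d/(2d−n)⌋ = 2.
Plotkin bound: M ≤ 2·2 = 4.
Given |C| = 4, check: satisfied.
This |C| is at the Plotkin bound.


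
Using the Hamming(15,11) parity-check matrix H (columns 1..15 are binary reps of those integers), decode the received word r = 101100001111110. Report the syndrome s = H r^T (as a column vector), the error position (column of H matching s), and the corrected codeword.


s = (0, 0, 0, 1)^T, error position = 1, corrected codeword c = 001100001111110

Compute s = H r^T mod 2 one row at a time:
  s_1 = 0 + 1 + 1 + 1 + 1 + 1 + 1 + 0 = 6 ≡ 0 (mod 2).
  s_2 = 1 + 0 + 0 + 0 + 1 + 1 + 1 + 0 = 4 ≡ 0 (mod 2).
  s_3 = 0 + 1 + 0 + 0 + 1 + 1 + 1 + 0 = 4 ≡ 0 (mod 2).
  s_4 = 1 + 1 + 0 + 0 + 1 + 1 + 1 + 0 = 5 ≡ 1 (mod 2).
s = (0, 0, 0, 1)^T — this equals column 1 of H (binary 0001), so error is at position 1.
Correct: flip bit 1 of r = 101100001111110 to get c = 001100001111110.


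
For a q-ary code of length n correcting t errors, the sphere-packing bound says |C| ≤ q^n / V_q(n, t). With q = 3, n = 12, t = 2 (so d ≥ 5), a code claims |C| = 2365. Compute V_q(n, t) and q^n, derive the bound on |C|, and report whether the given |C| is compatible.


V_q(n, t) = 289, q^n = 531441, Hamming bound = 1838, |C| = 2365 > bound (violated).

Step 1: Compute V_q(n, t) = Σ_{j=0}^2 C(n, j) (q−1)^j.
  j = 0: C(12,0)·(2)^0 = 1·1 = 1.
  j = 1: C(12,1)·(2)^1 = 12·2 = 24.
  j = 2: C(12,2)·(2)^2 = 66·4 = 264.
  V_q(n, t) = 1 + 24 + 264 = 289.
Step 2: q^n = 3^12 = 531441.
Step 3: Hamming bound ⌊q^n / V_q(n,t)⌋ = ⌊531441/289⌋ = 1838.
Step 4: Compare |C| = 2365 to 1838: violated.
The claimed |C| lies above the Hamming bound, so no 3-ary code of length 12 with d ≥ 5 can have 2365 codewords.


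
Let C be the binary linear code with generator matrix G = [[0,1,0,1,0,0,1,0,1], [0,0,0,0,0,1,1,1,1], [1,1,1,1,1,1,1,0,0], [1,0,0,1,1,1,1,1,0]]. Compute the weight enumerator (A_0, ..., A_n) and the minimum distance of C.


Weight distribution: A_0 = 1, A_3 = 2, A_4 = 5, A_5 = 4, A_6 = 2, A_7 = 2. Minimum distance d = 3.

Enumerate all 2^4 = 16 messages m ∈ F_2^4.
For each, compute codeword c = mG in F_2^9, then tally its weight.
  m = 0000 → c = 000000000, weight = 0.
  m = 1000 → c = 010100101, weight = 4.
  m = 0100 → c = 000001111, weight = 4.
  m = 1100 → c = 010101010, weight = 4.
  m = 0010 → c = 111111100, weight = 7.
  m = 1010 → c = 101011001, weight = 5.
  m = 0110 → c = 111110011, weight = 7.
  m = 1110 → c = 101010110, weight = 5.
  m = 0001 → c = 100111110, weight = 6.
  m = 1001 → c = 110011011, weight = 6.
  m = 0101 → c = 100110001, weight = 4.
  m = 1101 → c = 110010100, weight = 4.
  m = 0011 → c = 011000010, weight = 3.
  m = 1011 → c = 001100111, weight = 5.
  m = 0111 → c = 011001101, weight = 5.
  m = 1111 → c = 001101000, weight = 3.
Tally weights:
  weight 0: 1 codewords.
  weight 3: 2 codewords.
  weight 4: 5 codewords.
  weight 5: 4 codewords.
  weight 6: 2 codewords.
  weight 7: 2 codewords.
Minimum distance d = smallest w > 0 with A_w > 0 = 3.
Sanity: Σ A_w = 16 = 2^4 = 16 ✓.


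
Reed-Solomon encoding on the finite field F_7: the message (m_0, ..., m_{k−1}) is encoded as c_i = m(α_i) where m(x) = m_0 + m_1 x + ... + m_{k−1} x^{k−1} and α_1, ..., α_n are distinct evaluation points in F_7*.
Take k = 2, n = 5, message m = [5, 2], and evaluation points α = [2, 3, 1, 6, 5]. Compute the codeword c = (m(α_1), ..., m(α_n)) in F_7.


c = [2, 4, 0, 3, 1]

Message polynomial: m(x) = 5 + 2·x (mod 7).
For each evaluation point α_i, compute m(α_i) mod 7:
  α_1 = 2: Horner steps 2 → 2, so m(2) = 2.
  α_2 = 3: Horner steps 2 → 4, so m(3) = 4.
  α_3 = 1: Horner steps 2 → 0, so m(1) = 0.
  α_4 = 6: Horner steps 2 → 3, so m(6) = 3.
  α_5 = 5: Horner steps 2 → 1, so m(5) = 1.
Codeword c = [2, 4, 0, 3, 1] ∈ F_7^5.


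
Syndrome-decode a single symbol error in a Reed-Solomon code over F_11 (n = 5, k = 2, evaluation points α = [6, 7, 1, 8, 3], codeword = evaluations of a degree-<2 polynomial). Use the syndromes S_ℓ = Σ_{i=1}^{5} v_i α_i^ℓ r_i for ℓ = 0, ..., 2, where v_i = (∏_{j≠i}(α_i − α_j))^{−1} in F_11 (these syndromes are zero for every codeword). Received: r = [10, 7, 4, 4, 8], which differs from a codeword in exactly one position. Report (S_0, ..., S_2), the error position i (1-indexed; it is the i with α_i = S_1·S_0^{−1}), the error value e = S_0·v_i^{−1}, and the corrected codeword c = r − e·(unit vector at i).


S = (6, 6, 6), error at position 3, error magnitude e = 1, c = [10, 7, 3, 4, 8].

Step 1: column multipliers v_i = (∏_{j≠i}(α_i − α_j))^{−1} mod 11.
  i = 1 (α = 6): (6−7)(6−1)(6−8)(6−3) = (−1)·5·(−2)·3 = 30 ≡ 8, so v_1 = 8^{−1} = 7 (mod 11).
  i = 2 (α = 7): (7−6)(7−1)(7−8)(7−3) = 1·6·(−1)·4 = −24 ≡ 9, so v_2 = 9^{−1} = 5 (mod 11).
  i = 3 (α = 1): (1−6)(1−7)(1−8)(1−3) = (−5)·(−6)·(−7)·(−2) = 420 ≡ 2, so v_3 = 2^{−1} = 6 (mod 11).
  i = 4 (α = 8): (8−6)(8−7)(8−1)(8−3) = 2·1·7·5 = 70 ≡ 4, so v_4 = 4^{−1} = 3 (mod 11).
  i = 5 (α = 3): (3−6)(3−7)(3−1)(3−8) = (−3)·(−4)·2·(−5) = −120 ≡ 1, so v_5 = 1^{−1} = 1 (mod 11).
  v = [7, 5, 6, 3, 1].
Step 2: syndromes of r = [10, 7, 4, 4, 8] (all sums mod 11).
  S_0 = Σ v_i r_i = 7·10 + 5·7 + 6·4 + 3·4 + 1·8 = 149 ≡ 6.
  S_1 = Σ v_i α_i r_i = 7·6·10 + 5·7·7 + 6·1·4 + 3·8·4 + 1·3·8 = 809 ≡ 6.
  α_i^2 mod 11 = [3, 5, 1, 9, 9].
  S_2 = Σ v_i α_i^2 r_i = 7·3·10 + 5·5·7 + 6·1·4 + 3·9·4 + 1·9·8 = 589 ≡ 6.
  S = (6, 6, 6) ≠ 0, so r is not a codeword (an error is present).
Step 3: locate the error. For a single error e at position i, S_ℓ = v_i·e·α_i^ℓ, so α_err = S_1/S_0.
  S_0^{−1} = 6^{−1} = 2 (mod 11), so α_err = 6·2 = 12 ≡ 1 = α_3. Error position i = 3.
  Consistency check: S_2/S_1 = 6·2 = 12 ≡ 1 = α_err ✓ (single-error assumption holds).
Step 4: error magnitude e = S_0/v_3 = S_0·∏_{j≠3}(α_3 − α_j) = 6·2 = 12 ≡ 1 (mod 11).
Step 5: correct position 3: c_3 = r_3 − e = 4 − 1 ≡ 3 (mod 11). Hence c = [10, 7, 3, 4, 8].
  Check: interpolating c through the α_i gives m(x) = 6 + 8·x (degree < 2) with m(α_i) = c_i for every i, so c is indeed a codeword.


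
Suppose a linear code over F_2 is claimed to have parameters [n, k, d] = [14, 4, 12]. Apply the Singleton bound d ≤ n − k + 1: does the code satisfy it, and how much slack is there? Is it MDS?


Singleton RHS = n − k + 1 = 11, slack = -1, bound violated (no such code; not MDS).

Singleton bound: d ≤ n − k + 1.
Here n = 14, k = 4, so n − k + 1 = 11.
Given d = 12, check d ≤ 11: NO.
Slack = (n − k + 1) − d = -1.
The slack is negative: d = 12 exceeds n − k + 1 = 11 by 1, so the Singleton bound is violated and no linear [14, 4, 12]_2 code can exist. In particular it is not MDS (MDS requires d = n − k + 1 exactly).
Description: the claimed parameters are [14, 4, 12]_2; such a code would be impossible (violates the Singleton bound).


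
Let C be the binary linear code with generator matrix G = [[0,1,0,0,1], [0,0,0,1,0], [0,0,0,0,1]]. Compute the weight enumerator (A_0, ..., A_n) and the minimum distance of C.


Weight distribution: A_0 = 1, A_1 = 3, A_2 = 3, A_3 = 1. Minimum distance d = 1.

Enumerate all 2^3 = 8 messages m ∈ F_2^3.
For each, compute codeword c = mG in F_2^5, then tally its weight.
  m = 000 → c = 00000, weight = 0.
  m = 100 → c = 01001, weight = 2.
  m = 010 → c = 00010, weight = 1.
  m = 110 → c = 01011, weight = 3.
  m = 001 → c = 00001, weight = 1.
  m = 101 → c = 01000, weight = 1.
  m = 011 → c = 00011, weight = 2.
  m = 111 → c = 01010, weight = 2.
Tally weights:
  weight 0: 1 codewords.
  weight 1: 3 codewords.
  weight 2: 3 codewords.
  weight 3: 1 codewords.
Minimum distance d = smallest w > 0 with A_w > 0 = 1.
Sanity: Σ A_w = 8 = 2^3 = 8 ✓.


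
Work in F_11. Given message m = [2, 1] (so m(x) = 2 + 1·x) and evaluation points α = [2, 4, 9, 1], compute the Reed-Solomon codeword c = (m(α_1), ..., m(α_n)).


c = [4, 6, 0, 3]

Message polynomial: m(x) = 2 + 1·x (mod 11).
For each evaluation point α_i, compute m(α_i) mod 11:
  α_1 = 2: Horner steps 1 → 4, so m(2) = 4.
  α_2 = 4: Horner steps 1 → 6, so m(4) = 6.
  α_3 = 9: Horner steps 1 → 0, so m(9) = 0.
  α_4 = 1: Horner steps 1 → 3, so m(1) = 3.
Codeword c = [4, 6, 0, 3] ∈ F_11^4.


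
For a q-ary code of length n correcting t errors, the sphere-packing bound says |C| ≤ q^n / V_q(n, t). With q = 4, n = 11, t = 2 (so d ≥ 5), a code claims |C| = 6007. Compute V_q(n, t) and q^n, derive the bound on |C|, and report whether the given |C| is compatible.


V_q(n, t) = 529, q^n = 4194304, Hamming bound = 7928, |C| = 6007 ≤ bound (satisfied).

Step 1: Compute V_q(n, t) = Σ_{j=0}^2 C(n, j) (q−1)^j.
  j = 0: C(11,0)·(3)^0 = 1·1 = 1.
  j = 1: C(11,1)·(3)^1 = 11·3 = 33.
  j = 2: C(11,2)·(3)^2 = 55·9 = 495.
  V_q(n, t) = 1 + 33 + 495 = 529.
Step 2: q^n = 4^11 = 4194304.
Step 3: Hamming bound ⌊q^n / V_q(n,t)⌋ = ⌊4194304/529⌋ = 7928.
Step 4: Compare |C| = 6007 to 7928: satisfied.
The claimed |C| lies below the Hamming bound.


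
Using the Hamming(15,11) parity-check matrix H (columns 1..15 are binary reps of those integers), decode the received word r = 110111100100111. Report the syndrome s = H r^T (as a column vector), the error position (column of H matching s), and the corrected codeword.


s = (0, 1, 0, 1)^T, error position = 5, corrected codeword c = 110101100100111

Compute s = H r^T mod 2 one row at a time:
  s_1 = 0 + 0 + 1 + 0 + 0 + 1 + 1 + 1 = 4 ≡ 0 (mod 2).
  s_2 = 1 + 1 + 1 + 1 + 0 + 1 + 1 + 1 = 7 ≡ 1 (mod 2).
  s_3 = 1 + 0 + 1 + 1 + 1 + 0 + 1 + 1 = 6 ≡ 0 (mod 2).
  s_4 = 1 + 0 + 1 + 1 + 0 + 0 + 1 + 1 = 5 ≡ 1 (mod 2).
s = (0, 1, 0, 1)^T — this equals column 5 of H (binary 0101), so error is at position 5.
Correct: flip bit 5 of r = 110111100100111 to get c = 110101100100111.


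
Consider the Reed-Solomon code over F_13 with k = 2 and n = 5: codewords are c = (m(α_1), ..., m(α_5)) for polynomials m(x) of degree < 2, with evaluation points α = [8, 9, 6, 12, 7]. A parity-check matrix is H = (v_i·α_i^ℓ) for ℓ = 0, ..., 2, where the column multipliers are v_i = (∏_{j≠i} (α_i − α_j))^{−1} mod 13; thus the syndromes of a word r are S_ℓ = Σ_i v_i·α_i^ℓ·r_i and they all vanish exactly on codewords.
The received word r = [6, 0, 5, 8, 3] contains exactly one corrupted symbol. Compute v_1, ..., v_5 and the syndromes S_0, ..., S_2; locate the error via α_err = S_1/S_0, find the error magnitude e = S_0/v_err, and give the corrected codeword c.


S = (10, 5, 9), error at position 5, error magnitude e = 4, c = [6, 0, 5, 8, 12].

Step 1: column multipliers v_i = (∏_{j≠i}(α_i − α_j))^{−1} mod 13.
  i = 1 (α = 8): (8−9)(8−6)(8−12)(8−7) = (−1)·2·(−4)·1 = 8 ≡ 8, so v_1 = 8^{−1} = 5 (mod 13).
  i = 2 (α = 9): (9−8)(9−6)(9−12)(9−7) = 1·3·(−3)·2 = −18 ≡ 8, so v_2 = 8^{−1} = 5 (mod 13).
  i = 3 (α = 6): (6−8)(6−9)(6−12)(6−7) = (−2)·(−3)·(−6)·(−1) = 36 ≡ 10, so v_3 = 10^{−1} = 4 (mod 13).
  i = 4 (α = 12): (12−8)(12−9)(12−6)(12−7) = 4·3·6·5 = 360 ≡ 9, so v_4 = 9^{−1} = 3 (mod 13).
  i = 5 (α = 7): (7−8)(7−9)(7−6)(7−12) = (−1)·(−2)·1·(−5) = −10 ≡ 3, so v_5 = 3^{−1} = 9 (mod 13).
  v = [5, 5, 4, 3, 9].
Step 2: syndromes of r = [6, 0, 5, 8, 3] (all sums mod 13).
  S_0 = Σ v_i r_i = 5·6 + 5·0 + 4·5 + 3·8 + 9·3 = 101 ≡ 10.
  S_1 = Σ v_i α_i r_i = 5·8·6 + 5·9·0 + 4·6·5 + 3·12·8 + 9·7·3 = 837 ≡ 5.
  α_i^2 mod 13 = [12, 3, 10, 1, 10].
  S_2 = Σ v_i α_i^2 r_i = 5·12·6 + 5·3·0 + 4·10·5 + 3·1·8 + 9·10·3 = 854 ≡ 9.
  S = (10, 5, 9) ≠ 0, so r is not a codeword (an error is present).
Step 3: locate the error. For a single error e at position i, S_ℓ = v_i·e·α_i^ℓ, so α_err = S_1/S_0.
  S_0^{−1} = 10^{−1} = 4 (mod 13), so α_err = 5·4 = 20 ≡ 7 = α_5. Error position i = 5.
  Consistency check: S_2/S_1 = 9·8 = 72 ≡ 7 = α_err ✓ (single-error assumption holds).
Step 4: error magnitude e = S_0/v_5 = S_0·∏_{j≠5}(α_5 − α_j) = 10·3 = 30 ≡ 4 (mod 13).
Step 5: correct position 5: c_5 = r_5 − e = 3 − 4 ≡ 12 (mod 13). Hence c = [6, 0, 5, 8, 12].
  Check: interpolating c through the α_i gives m(x) = 2 + 7·x (degree < 2) with m(α_i) = c_i for every i, so c is indeed a codeword.
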